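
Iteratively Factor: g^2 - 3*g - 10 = (g + 2)*(g - 5)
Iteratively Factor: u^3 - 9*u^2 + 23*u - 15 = (u - 1)*(u^2 - 8*u + 15) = (u - 5)*(u - 1)*(u - 3)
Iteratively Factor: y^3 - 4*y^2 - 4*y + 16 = (y + 2)*(y^2 - 6*y + 8) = (y - 2)*(y + 2)*(y - 4)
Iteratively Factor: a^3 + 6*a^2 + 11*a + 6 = (a + 1)*(a^2 + 5*a + 6) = (a + 1)*(a + 3)*(a + 2)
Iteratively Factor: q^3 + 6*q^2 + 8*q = (q + 2)*(q^2 + 4*q) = (q + 2)*(q + 4)*(q)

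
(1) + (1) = 2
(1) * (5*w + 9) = 5*w + 9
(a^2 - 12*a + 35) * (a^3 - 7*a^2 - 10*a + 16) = a^5 - 19*a^4 + 109*a^3 - 109*a^2 - 542*a + 560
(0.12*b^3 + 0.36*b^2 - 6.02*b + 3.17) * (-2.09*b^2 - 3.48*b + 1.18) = -0.2508*b^5 - 1.17*b^4 + 11.4706*b^3 + 14.7491*b^2 - 18.1352*b + 3.7406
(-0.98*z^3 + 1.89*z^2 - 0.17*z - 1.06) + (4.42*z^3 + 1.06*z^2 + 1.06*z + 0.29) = 3.44*z^3 + 2.95*z^2 + 0.89*z - 0.77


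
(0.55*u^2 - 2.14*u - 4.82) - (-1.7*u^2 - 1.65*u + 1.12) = 2.25*u^2 - 0.49*u - 5.94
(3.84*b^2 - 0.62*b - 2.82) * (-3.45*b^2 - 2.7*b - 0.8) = -13.248*b^4 - 8.229*b^3 + 8.331*b^2 + 8.11*b + 2.256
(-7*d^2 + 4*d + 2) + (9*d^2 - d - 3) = 2*d^2 + 3*d - 1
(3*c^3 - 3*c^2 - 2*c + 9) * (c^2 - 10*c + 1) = 3*c^5 - 33*c^4 + 31*c^3 + 26*c^2 - 92*c + 9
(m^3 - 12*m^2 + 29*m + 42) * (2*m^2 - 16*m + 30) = 2*m^5 - 40*m^4 + 280*m^3 - 740*m^2 + 198*m + 1260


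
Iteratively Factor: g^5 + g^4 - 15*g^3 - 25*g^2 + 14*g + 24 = (g - 4)*(g^4 + 5*g^3 + 5*g^2 - 5*g - 6) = (g - 4)*(g + 3)*(g^3 + 2*g^2 - g - 2) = (g - 4)*(g + 2)*(g + 3)*(g^2 - 1) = (g - 4)*(g + 1)*(g + 2)*(g + 3)*(g - 1)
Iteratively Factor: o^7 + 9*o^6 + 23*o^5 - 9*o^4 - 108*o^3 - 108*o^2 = (o + 3)*(o^6 + 6*o^5 + 5*o^4 - 24*o^3 - 36*o^2) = o*(o + 3)*(o^5 + 6*o^4 + 5*o^3 - 24*o^2 - 36*o) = o*(o + 3)^2*(o^4 + 3*o^3 - 4*o^2 - 12*o) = o*(o - 2)*(o + 3)^2*(o^3 + 5*o^2 + 6*o) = o*(o - 2)*(o + 2)*(o + 3)^2*(o^2 + 3*o) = o^2*(o - 2)*(o + 2)*(o + 3)^2*(o + 3)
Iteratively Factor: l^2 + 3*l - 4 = (l - 1)*(l + 4)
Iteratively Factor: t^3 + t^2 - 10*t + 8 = (t - 2)*(t^2 + 3*t - 4) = (t - 2)*(t - 1)*(t + 4)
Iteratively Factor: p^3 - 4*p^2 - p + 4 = (p - 4)*(p^2 - 1) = (p - 4)*(p - 1)*(p + 1)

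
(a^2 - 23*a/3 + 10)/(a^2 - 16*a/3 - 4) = (3*a - 5)/(3*a + 2)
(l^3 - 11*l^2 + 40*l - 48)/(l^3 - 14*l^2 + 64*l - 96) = (l - 3)/(l - 6)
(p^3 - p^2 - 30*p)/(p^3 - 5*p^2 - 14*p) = (-p^2 + p + 30)/(-p^2 + 5*p + 14)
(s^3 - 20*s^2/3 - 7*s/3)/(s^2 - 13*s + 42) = s*(3*s + 1)/(3*(s - 6))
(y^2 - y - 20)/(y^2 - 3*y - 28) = (y - 5)/(y - 7)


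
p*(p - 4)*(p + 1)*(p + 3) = p^4 - 13*p^2 - 12*p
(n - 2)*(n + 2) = n^2 - 4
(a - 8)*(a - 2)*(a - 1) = a^3 - 11*a^2 + 26*a - 16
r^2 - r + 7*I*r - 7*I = (r - 1)*(r + 7*I)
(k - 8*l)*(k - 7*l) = k^2 - 15*k*l + 56*l^2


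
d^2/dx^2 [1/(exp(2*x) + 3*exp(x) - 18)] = (2*(2*exp(x) + 3)^2*exp(x) - (4*exp(x) + 3)*(exp(2*x) + 3*exp(x) - 18))*exp(x)/(exp(2*x) + 3*exp(x) - 18)^3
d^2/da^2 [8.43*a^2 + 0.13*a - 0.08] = 16.8600000000000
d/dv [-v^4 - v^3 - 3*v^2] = v*(-4*v^2 - 3*v - 6)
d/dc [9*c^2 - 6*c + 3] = 18*c - 6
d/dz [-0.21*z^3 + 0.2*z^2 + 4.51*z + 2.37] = -0.63*z^2 + 0.4*z + 4.51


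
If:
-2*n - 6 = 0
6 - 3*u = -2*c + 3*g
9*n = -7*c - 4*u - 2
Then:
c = 25/7 - 4*u/7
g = 92/21 - 29*u/21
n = -3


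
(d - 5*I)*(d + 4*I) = d^2 - I*d + 20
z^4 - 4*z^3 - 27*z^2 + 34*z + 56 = (z - 7)*(z - 2)*(z + 1)*(z + 4)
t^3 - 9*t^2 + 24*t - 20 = (t - 5)*(t - 2)^2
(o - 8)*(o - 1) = o^2 - 9*o + 8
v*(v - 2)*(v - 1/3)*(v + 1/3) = v^4 - 2*v^3 - v^2/9 + 2*v/9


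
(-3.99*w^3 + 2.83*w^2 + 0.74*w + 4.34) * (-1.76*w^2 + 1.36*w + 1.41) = 7.0224*w^5 - 10.4072*w^4 - 3.0795*w^3 - 2.6417*w^2 + 6.9458*w + 6.1194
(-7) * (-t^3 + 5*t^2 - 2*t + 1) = 7*t^3 - 35*t^2 + 14*t - 7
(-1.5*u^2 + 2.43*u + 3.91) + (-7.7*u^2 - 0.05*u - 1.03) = -9.2*u^2 + 2.38*u + 2.88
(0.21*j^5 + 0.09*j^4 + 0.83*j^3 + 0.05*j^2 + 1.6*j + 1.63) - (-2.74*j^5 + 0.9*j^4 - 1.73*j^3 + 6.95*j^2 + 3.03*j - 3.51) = 2.95*j^5 - 0.81*j^4 + 2.56*j^3 - 6.9*j^2 - 1.43*j + 5.14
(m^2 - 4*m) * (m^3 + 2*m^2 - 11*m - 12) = m^5 - 2*m^4 - 19*m^3 + 32*m^2 + 48*m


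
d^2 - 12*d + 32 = (d - 8)*(d - 4)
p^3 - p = p*(p - 1)*(p + 1)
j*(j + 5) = j^2 + 5*j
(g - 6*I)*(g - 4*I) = g^2 - 10*I*g - 24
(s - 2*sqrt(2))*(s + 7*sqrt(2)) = s^2 + 5*sqrt(2)*s - 28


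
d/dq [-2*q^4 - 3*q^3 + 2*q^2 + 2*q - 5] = -8*q^3 - 9*q^2 + 4*q + 2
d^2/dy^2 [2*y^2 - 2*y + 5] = 4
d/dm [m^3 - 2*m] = 3*m^2 - 2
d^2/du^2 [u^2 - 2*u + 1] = 2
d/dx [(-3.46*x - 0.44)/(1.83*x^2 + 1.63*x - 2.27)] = (6.3318*x^2 + 1.6104*x + 8.5714)/(3.3489*x^4 + 5.9658*x^3 - 5.6513*x^2 - 7.4002*x + 5.1529)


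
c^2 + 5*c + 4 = (c + 1)*(c + 4)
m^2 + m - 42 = (m - 6)*(m + 7)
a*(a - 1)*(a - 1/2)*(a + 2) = a^4 + a^3/2 - 5*a^2/2 + a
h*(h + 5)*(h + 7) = h^3 + 12*h^2 + 35*h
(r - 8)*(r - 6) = r^2 - 14*r + 48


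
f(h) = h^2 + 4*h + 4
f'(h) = 2*h + 4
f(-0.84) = 1.35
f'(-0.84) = 2.32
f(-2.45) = 0.20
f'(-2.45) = -0.90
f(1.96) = 15.68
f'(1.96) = 7.92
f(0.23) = 4.97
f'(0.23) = 4.46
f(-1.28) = 0.52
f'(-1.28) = 1.44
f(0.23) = 4.97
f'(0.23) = 4.46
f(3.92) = 35.05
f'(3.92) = 11.84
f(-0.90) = 1.21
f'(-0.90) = 2.20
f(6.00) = 64.00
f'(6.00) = 16.00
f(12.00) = 196.00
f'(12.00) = 28.00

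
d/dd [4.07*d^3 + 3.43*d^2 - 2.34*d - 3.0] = 12.21*d^2 + 6.86*d - 2.34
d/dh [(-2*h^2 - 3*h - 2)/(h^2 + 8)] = (3*h^2 - 28*h - 24)/(h^4 + 16*h^2 + 64)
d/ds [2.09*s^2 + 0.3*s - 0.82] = 4.18*s + 0.3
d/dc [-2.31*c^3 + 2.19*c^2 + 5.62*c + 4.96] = -6.93*c^2 + 4.38*c + 5.62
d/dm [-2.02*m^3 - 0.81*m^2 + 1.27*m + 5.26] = -6.06*m^2 - 1.62*m + 1.27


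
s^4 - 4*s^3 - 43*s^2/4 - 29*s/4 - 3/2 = (s - 6)*(s + 1/2)^2*(s + 1)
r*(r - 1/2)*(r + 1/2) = r^3 - r/4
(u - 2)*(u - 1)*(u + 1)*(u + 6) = u^4 + 4*u^3 - 13*u^2 - 4*u + 12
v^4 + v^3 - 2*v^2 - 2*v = v*(v + 1)*(v - sqrt(2))*(v + sqrt(2))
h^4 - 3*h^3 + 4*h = h*(h - 2)^2*(h + 1)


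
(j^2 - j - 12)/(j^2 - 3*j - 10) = (-j^2 + j + 12)/(-j^2 + 3*j + 10)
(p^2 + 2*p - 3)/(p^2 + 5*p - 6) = (p + 3)/(p + 6)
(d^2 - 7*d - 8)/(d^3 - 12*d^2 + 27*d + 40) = 1/(d - 5)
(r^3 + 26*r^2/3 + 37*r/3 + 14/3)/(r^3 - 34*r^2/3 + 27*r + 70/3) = (r^2 + 8*r + 7)/(r^2 - 12*r + 35)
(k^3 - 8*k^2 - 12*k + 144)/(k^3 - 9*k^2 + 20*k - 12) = (k^2 - 2*k - 24)/(k^2 - 3*k + 2)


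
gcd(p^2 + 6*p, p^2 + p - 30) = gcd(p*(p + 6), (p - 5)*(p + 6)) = p + 6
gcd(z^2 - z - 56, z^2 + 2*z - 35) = z + 7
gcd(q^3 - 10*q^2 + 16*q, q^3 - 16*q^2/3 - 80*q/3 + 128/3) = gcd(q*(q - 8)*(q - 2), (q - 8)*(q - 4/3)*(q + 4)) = q - 8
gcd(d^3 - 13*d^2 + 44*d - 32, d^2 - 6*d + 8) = d - 4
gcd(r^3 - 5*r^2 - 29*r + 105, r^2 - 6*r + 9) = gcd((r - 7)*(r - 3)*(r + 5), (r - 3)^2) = r - 3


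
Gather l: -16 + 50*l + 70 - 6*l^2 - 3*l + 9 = -6*l^2 + 47*l + 63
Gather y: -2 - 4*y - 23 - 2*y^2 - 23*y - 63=-2*y^2 - 27*y - 88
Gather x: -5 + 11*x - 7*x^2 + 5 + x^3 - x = x^3 - 7*x^2 + 10*x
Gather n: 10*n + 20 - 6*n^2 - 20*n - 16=-6*n^2 - 10*n + 4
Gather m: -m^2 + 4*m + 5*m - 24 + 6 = -m^2 + 9*m - 18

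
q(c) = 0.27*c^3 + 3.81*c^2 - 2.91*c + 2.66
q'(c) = 0.81*c^2 + 7.62*c - 2.91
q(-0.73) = 6.71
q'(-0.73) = -8.04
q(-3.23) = 42.71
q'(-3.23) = -19.07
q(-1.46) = 14.19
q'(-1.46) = -12.31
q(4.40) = 86.62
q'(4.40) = 46.30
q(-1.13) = 10.42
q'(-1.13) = -10.49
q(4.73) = 102.71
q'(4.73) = 51.25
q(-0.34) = 4.08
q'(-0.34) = -5.41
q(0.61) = 2.36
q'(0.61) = 2.04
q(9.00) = 481.91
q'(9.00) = 131.28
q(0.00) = 2.66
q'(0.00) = -2.91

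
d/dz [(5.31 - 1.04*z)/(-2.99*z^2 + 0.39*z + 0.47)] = (-3.1096*z^2 + 31.7538*z - 2.5597)/(8.9401*z^4 - 2.3322*z^3 - 2.6585*z^2 + 0.3666*z + 0.2209)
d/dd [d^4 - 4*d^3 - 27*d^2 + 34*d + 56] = 4*d^3 - 12*d^2 - 54*d + 34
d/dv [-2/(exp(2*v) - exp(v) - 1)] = (4*exp(v) - 2)*exp(v)/(-exp(2*v) + exp(v) + 1)^2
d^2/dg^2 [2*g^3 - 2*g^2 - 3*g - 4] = 12*g - 4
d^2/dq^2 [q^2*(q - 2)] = 6*q - 4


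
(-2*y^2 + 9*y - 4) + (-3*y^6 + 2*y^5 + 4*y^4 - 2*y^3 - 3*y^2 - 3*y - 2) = -3*y^6 + 2*y^5 + 4*y^4 - 2*y^3 - 5*y^2 + 6*y - 6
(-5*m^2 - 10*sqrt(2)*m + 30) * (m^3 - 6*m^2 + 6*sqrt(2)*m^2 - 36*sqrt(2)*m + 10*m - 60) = -5*m^5 - 40*sqrt(2)*m^4 + 30*m^4 - 140*m^3 + 240*sqrt(2)*m^3 + 80*sqrt(2)*m^2 + 840*m^2 - 480*sqrt(2)*m + 300*m - 1800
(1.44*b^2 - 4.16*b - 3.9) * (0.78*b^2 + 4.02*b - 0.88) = 1.1232*b^4 + 2.544*b^3 - 21.0324*b^2 - 12.0172*b + 3.432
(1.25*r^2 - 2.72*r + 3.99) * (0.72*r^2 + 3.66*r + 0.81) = 0.9*r^4 + 2.6166*r^3 - 6.0699*r^2 + 12.4002*r + 3.2319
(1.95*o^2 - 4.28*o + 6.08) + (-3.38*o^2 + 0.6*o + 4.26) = -1.43*o^2 - 3.68*o + 10.34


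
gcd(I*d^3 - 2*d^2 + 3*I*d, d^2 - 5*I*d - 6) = 1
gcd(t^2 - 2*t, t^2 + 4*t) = t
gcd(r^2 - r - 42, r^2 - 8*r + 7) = r - 7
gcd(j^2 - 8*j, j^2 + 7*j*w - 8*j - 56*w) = j - 8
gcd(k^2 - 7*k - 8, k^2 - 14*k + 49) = 1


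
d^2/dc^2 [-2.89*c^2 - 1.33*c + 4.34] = -5.78000000000000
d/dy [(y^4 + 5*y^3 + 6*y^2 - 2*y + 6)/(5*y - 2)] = (15*y^4 + 42*y^3 - 24*y - 26)/(25*y^2 - 20*y + 4)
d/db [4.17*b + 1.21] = 4.17000000000000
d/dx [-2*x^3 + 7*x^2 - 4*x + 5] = -6*x^2 + 14*x - 4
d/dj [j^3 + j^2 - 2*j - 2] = 3*j^2 + 2*j - 2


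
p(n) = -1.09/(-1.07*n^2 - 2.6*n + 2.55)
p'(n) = -1.09*(2.14*n + 2.6)/(-1.07*n^2 - 2.6*n + 2.55)^2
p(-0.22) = -0.36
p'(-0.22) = -0.25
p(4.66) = 0.03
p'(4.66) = -0.01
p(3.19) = 0.07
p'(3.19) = -0.04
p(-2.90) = -1.00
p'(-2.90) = 3.30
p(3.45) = 0.06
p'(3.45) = -0.03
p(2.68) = 0.09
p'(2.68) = -0.06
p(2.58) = 0.10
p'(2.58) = -0.07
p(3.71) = 0.05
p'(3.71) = -0.02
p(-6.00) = 0.05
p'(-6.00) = 0.03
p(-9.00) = 0.02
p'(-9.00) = 0.00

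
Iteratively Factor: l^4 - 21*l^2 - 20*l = (l + 4)*(l^3 - 4*l^2 - 5*l) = (l - 5)*(l + 4)*(l^2 + l) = l*(l - 5)*(l + 4)*(l + 1)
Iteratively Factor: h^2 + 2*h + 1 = (h + 1)*(h + 1)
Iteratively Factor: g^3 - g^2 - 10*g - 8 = (g - 4)*(g^2 + 3*g + 2) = (g - 4)*(g + 1)*(g + 2)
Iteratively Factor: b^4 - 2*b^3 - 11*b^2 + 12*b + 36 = (b - 3)*(b^3 + b^2 - 8*b - 12) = (b - 3)*(b + 2)*(b^2 - b - 6) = (b - 3)^2*(b + 2)*(b + 2)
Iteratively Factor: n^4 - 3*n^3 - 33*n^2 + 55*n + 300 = (n + 4)*(n^3 - 7*n^2 - 5*n + 75) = (n - 5)*(n + 4)*(n^2 - 2*n - 15) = (n - 5)*(n + 3)*(n + 4)*(n - 5)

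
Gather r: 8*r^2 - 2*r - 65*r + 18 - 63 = 8*r^2 - 67*r - 45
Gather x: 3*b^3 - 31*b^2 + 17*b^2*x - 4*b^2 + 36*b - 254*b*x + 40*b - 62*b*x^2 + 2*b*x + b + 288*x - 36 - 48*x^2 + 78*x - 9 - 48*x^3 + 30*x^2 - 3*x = 3*b^3 - 35*b^2 + 77*b - 48*x^3 + x^2*(-62*b - 18) + x*(17*b^2 - 252*b + 363) - 45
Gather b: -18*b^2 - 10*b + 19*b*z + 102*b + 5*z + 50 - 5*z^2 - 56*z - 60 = -18*b^2 + b*(19*z + 92) - 5*z^2 - 51*z - 10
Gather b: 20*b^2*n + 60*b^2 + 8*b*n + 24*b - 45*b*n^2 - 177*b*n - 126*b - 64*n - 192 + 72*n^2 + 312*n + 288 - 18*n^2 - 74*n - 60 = b^2*(20*n + 60) + b*(-45*n^2 - 169*n - 102) + 54*n^2 + 174*n + 36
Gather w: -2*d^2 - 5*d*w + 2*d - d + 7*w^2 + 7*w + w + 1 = -2*d^2 + d + 7*w^2 + w*(8 - 5*d) + 1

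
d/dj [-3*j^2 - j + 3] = -6*j - 1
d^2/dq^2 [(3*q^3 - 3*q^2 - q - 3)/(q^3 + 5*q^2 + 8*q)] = 2*(-18*q^6 - 75*q^5 + 39*q^4 + 175*q^3 - 297*q^2 - 360*q - 192)/(q^3*(q^6 + 15*q^5 + 99*q^4 + 365*q^3 + 792*q^2 + 960*q + 512))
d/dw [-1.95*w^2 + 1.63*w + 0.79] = 1.63 - 3.9*w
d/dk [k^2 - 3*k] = 2*k - 3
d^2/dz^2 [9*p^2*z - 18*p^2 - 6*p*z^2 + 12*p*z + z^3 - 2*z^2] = -12*p + 6*z - 4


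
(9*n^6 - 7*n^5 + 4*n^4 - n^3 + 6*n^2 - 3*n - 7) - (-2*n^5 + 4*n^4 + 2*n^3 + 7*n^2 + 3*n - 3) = 9*n^6 - 5*n^5 - 3*n^3 - n^2 - 6*n - 4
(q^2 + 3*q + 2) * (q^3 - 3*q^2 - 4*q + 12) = q^5 - 11*q^3 - 6*q^2 + 28*q + 24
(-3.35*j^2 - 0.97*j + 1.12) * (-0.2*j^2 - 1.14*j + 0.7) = 0.67*j^4 + 4.013*j^3 - 1.4632*j^2 - 1.9558*j + 0.784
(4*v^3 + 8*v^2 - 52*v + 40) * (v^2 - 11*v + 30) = 4*v^5 - 36*v^4 - 20*v^3 + 852*v^2 - 2000*v + 1200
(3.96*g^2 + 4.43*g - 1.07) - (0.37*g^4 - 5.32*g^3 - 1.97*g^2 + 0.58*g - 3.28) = -0.37*g^4 + 5.32*g^3 + 5.93*g^2 + 3.85*g + 2.21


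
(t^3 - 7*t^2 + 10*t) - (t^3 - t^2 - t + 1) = -6*t^2 + 11*t - 1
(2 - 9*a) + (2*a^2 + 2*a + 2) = 2*a^2 - 7*a + 4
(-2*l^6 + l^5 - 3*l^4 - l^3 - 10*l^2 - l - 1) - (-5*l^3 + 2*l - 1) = -2*l^6 + l^5 - 3*l^4 + 4*l^3 - 10*l^2 - 3*l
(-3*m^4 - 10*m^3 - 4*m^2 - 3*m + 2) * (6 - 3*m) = 9*m^5 + 12*m^4 - 48*m^3 - 15*m^2 - 24*m + 12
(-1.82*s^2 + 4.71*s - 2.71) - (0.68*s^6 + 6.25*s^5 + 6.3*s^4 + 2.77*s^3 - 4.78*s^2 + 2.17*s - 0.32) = -0.68*s^6 - 6.25*s^5 - 6.3*s^4 - 2.77*s^3 + 2.96*s^2 + 2.54*s - 2.39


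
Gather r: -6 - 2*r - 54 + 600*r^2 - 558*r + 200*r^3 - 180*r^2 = 200*r^3 + 420*r^2 - 560*r - 60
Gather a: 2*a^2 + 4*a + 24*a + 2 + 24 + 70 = 2*a^2 + 28*a + 96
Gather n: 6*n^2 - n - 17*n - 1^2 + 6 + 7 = 6*n^2 - 18*n + 12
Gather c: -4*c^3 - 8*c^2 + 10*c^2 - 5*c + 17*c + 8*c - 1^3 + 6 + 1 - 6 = -4*c^3 + 2*c^2 + 20*c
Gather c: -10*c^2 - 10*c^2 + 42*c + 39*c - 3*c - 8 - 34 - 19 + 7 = -20*c^2 + 78*c - 54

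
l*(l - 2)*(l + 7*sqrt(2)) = l^3 - 2*l^2 + 7*sqrt(2)*l^2 - 14*sqrt(2)*l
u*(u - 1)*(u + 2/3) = u^3 - u^2/3 - 2*u/3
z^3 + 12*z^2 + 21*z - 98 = (z - 2)*(z + 7)^2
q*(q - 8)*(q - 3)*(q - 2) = q^4 - 13*q^3 + 46*q^2 - 48*q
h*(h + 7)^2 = h^3 + 14*h^2 + 49*h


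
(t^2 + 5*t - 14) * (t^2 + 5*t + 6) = t^4 + 10*t^3 + 17*t^2 - 40*t - 84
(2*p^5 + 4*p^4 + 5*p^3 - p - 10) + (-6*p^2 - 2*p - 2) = 2*p^5 + 4*p^4 + 5*p^3 - 6*p^2 - 3*p - 12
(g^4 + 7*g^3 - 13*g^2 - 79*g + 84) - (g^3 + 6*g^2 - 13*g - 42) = g^4 + 6*g^3 - 19*g^2 - 66*g + 126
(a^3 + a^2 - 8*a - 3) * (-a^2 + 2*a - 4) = -a^5 + a^4 + 6*a^3 - 17*a^2 + 26*a + 12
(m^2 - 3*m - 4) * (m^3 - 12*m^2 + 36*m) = m^5 - 15*m^4 + 68*m^3 - 60*m^2 - 144*m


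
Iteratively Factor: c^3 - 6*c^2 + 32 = (c - 4)*(c^2 - 2*c - 8) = (c - 4)*(c + 2)*(c - 4)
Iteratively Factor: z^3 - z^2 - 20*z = (z - 5)*(z^2 + 4*z) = (z - 5)*(z + 4)*(z)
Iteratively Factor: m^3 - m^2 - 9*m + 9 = (m - 1)*(m^2 - 9) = (m - 1)*(m + 3)*(m - 3)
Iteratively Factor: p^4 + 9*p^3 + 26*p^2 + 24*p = (p + 4)*(p^3 + 5*p^2 + 6*p) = (p + 3)*(p + 4)*(p^2 + 2*p) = (p + 2)*(p + 3)*(p + 4)*(p)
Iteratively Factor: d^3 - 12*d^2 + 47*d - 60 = (d - 3)*(d^2 - 9*d + 20) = (d - 4)*(d - 3)*(d - 5)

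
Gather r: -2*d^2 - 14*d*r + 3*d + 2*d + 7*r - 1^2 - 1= -2*d^2 + 5*d + r*(7 - 14*d) - 2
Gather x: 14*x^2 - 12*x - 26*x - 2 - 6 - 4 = 14*x^2 - 38*x - 12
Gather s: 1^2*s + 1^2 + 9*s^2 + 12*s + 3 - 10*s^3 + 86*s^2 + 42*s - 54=-10*s^3 + 95*s^2 + 55*s - 50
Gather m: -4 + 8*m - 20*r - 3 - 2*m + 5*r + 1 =6*m - 15*r - 6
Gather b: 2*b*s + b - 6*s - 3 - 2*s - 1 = b*(2*s + 1) - 8*s - 4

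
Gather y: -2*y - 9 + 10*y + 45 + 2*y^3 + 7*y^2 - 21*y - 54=2*y^3 + 7*y^2 - 13*y - 18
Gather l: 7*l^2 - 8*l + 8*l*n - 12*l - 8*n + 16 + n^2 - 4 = 7*l^2 + l*(8*n - 20) + n^2 - 8*n + 12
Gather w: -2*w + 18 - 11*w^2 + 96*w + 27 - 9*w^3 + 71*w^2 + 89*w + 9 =-9*w^3 + 60*w^2 + 183*w + 54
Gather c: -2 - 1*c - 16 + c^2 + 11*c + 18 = c^2 + 10*c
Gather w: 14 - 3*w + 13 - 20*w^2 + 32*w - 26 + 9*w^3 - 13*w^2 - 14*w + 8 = 9*w^3 - 33*w^2 + 15*w + 9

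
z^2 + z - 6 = (z - 2)*(z + 3)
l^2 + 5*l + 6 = (l + 2)*(l + 3)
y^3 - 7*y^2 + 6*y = y*(y - 6)*(y - 1)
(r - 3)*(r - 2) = r^2 - 5*r + 6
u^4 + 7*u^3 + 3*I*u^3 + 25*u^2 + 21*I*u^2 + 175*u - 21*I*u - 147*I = (u + 7)*(u - 3*I)*(u - I)*(u + 7*I)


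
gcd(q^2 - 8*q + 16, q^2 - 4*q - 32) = 1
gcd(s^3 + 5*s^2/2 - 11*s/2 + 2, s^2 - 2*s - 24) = s + 4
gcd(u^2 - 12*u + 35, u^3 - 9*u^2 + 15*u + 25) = u - 5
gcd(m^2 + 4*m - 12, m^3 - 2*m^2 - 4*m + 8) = m - 2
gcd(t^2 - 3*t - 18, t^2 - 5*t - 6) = t - 6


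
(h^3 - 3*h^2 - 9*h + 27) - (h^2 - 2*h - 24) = h^3 - 4*h^2 - 7*h + 51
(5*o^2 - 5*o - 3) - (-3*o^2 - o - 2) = 8*o^2 - 4*o - 1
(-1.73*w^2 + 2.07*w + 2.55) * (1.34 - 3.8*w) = 6.574*w^3 - 10.1842*w^2 - 6.9162*w + 3.417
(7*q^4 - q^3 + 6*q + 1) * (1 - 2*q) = -14*q^5 + 9*q^4 - q^3 - 12*q^2 + 4*q + 1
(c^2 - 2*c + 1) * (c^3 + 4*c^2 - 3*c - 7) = c^5 + 2*c^4 - 10*c^3 + 3*c^2 + 11*c - 7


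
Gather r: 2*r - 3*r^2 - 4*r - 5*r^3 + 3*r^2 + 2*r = -5*r^3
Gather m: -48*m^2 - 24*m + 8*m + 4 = -48*m^2 - 16*m + 4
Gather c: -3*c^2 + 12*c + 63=-3*c^2 + 12*c + 63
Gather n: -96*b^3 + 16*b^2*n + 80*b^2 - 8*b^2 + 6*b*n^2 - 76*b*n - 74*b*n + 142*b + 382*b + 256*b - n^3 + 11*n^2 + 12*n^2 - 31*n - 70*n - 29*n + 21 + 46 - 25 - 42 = -96*b^3 + 72*b^2 + 780*b - n^3 + n^2*(6*b + 23) + n*(16*b^2 - 150*b - 130)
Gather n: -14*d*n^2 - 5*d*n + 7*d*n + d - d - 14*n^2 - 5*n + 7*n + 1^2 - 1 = n^2*(-14*d - 14) + n*(2*d + 2)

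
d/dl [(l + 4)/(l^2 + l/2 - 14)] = -4/(4*l^2 - 28*l + 49)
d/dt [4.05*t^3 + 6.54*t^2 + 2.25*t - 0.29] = 12.15*t^2 + 13.08*t + 2.25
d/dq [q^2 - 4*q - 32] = 2*q - 4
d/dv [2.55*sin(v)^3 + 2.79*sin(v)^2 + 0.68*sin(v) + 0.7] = (7.65*sin(v)^2 + 5.58*sin(v) + 0.68)*cos(v)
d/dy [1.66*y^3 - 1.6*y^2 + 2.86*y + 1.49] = 4.98*y^2 - 3.2*y + 2.86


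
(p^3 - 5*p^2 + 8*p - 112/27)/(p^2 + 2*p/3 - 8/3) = (9*p^2 - 33*p + 28)/(9*(p + 2))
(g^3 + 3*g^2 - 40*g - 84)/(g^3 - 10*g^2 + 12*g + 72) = (g + 7)/(g - 6)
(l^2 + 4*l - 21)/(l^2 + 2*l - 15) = (l + 7)/(l + 5)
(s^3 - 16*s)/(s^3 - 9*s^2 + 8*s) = (s^2 - 16)/(s^2 - 9*s + 8)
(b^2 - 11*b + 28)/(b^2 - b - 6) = (-b^2 + 11*b - 28)/(-b^2 + b + 6)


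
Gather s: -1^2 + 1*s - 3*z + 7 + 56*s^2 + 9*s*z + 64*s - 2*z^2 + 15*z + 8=56*s^2 + s*(9*z + 65) - 2*z^2 + 12*z + 14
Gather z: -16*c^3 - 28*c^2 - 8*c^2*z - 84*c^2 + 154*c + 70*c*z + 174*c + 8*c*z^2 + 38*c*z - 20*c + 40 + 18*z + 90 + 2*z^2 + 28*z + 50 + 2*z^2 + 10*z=-16*c^3 - 112*c^2 + 308*c + z^2*(8*c + 4) + z*(-8*c^2 + 108*c + 56) + 180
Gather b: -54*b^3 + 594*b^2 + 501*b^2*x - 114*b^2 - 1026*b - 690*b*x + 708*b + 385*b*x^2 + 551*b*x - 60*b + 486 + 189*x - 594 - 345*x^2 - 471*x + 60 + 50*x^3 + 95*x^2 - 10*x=-54*b^3 + b^2*(501*x + 480) + b*(385*x^2 - 139*x - 378) + 50*x^3 - 250*x^2 - 292*x - 48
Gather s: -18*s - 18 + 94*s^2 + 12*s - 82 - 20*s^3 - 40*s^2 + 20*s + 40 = -20*s^3 + 54*s^2 + 14*s - 60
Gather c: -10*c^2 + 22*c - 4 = -10*c^2 + 22*c - 4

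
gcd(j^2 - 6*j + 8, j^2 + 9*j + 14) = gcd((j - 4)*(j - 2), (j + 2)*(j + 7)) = 1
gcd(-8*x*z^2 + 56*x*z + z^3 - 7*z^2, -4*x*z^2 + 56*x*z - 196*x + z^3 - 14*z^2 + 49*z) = z - 7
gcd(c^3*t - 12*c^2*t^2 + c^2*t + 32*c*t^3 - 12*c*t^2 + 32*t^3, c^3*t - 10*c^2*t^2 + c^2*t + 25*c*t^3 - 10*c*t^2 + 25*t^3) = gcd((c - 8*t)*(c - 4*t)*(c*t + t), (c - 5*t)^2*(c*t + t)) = c*t + t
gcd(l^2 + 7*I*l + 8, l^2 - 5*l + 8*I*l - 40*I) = l + 8*I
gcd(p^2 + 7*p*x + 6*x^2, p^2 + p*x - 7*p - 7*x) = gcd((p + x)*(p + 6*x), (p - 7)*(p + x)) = p + x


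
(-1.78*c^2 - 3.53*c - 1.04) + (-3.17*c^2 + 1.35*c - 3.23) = -4.95*c^2 - 2.18*c - 4.27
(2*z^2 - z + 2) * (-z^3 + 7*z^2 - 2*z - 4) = -2*z^5 + 15*z^4 - 13*z^3 + 8*z^2 - 8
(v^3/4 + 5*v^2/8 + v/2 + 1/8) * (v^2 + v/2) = v^5/4 + 3*v^4/4 + 13*v^3/16 + 3*v^2/8 + v/16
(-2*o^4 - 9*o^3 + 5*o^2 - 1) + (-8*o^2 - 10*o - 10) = -2*o^4 - 9*o^3 - 3*o^2 - 10*o - 11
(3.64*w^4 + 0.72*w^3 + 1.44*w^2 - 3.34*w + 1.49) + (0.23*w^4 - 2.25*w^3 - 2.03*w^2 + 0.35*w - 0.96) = 3.87*w^4 - 1.53*w^3 - 0.59*w^2 - 2.99*w + 0.53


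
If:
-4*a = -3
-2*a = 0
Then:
No Solution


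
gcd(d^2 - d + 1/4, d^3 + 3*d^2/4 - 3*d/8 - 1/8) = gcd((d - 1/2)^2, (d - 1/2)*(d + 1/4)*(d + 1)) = d - 1/2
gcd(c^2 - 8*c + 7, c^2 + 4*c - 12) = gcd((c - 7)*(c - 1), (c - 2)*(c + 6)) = 1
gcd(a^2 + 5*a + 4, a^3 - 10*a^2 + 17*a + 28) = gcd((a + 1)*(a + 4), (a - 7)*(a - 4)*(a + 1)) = a + 1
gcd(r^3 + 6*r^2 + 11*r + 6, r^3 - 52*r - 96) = r + 2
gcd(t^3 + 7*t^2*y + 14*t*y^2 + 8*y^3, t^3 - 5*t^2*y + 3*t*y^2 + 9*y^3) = t + y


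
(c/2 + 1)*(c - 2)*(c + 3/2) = c^3/2 + 3*c^2/4 - 2*c - 3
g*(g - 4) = g^2 - 4*g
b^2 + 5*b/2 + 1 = (b + 1/2)*(b + 2)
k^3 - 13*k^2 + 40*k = k*(k - 8)*(k - 5)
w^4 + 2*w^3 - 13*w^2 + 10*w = w*(w - 2)*(w - 1)*(w + 5)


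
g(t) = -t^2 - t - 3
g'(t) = -2*t - 1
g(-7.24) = -48.18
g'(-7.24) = 13.48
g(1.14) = -5.44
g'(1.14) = -3.28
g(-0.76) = -2.82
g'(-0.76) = 0.52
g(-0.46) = -2.75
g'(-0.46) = -0.08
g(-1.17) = -3.20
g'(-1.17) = 1.34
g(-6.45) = -38.15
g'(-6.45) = 11.90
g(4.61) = -28.86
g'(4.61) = -10.22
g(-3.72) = -13.12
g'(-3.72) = 6.44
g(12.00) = -159.00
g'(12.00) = -25.00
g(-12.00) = -135.00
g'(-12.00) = 23.00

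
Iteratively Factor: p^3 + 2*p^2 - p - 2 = (p + 1)*(p^2 + p - 2) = (p - 1)*(p + 1)*(p + 2)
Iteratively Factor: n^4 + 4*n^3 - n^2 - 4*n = (n + 4)*(n^3 - n) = (n - 1)*(n + 4)*(n^2 + n) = (n - 1)*(n + 1)*(n + 4)*(n)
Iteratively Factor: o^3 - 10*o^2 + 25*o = (o)*(o^2 - 10*o + 25) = o*(o - 5)*(o - 5)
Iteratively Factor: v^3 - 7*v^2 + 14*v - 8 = (v - 4)*(v^2 - 3*v + 2) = (v - 4)*(v - 2)*(v - 1)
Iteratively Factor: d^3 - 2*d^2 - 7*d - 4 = (d - 4)*(d^2 + 2*d + 1) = (d - 4)*(d + 1)*(d + 1)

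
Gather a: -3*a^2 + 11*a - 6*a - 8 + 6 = -3*a^2 + 5*a - 2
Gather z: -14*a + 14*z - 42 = -14*a + 14*z - 42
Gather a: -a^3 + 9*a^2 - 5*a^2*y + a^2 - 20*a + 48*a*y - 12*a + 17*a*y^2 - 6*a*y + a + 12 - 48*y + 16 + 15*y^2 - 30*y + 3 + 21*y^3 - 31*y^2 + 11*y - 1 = -a^3 + a^2*(10 - 5*y) + a*(17*y^2 + 42*y - 31) + 21*y^3 - 16*y^2 - 67*y + 30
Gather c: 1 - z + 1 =2 - z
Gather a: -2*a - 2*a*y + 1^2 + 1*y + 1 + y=a*(-2*y - 2) + 2*y + 2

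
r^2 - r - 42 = (r - 7)*(r + 6)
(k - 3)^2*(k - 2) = k^3 - 8*k^2 + 21*k - 18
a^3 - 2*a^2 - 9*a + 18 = (a - 3)*(a - 2)*(a + 3)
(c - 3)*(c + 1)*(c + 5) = c^3 + 3*c^2 - 13*c - 15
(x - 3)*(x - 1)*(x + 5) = x^3 + x^2 - 17*x + 15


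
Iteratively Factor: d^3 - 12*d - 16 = (d + 2)*(d^2 - 2*d - 8) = (d - 4)*(d + 2)*(d + 2)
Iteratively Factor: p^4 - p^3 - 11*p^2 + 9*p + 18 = (p + 1)*(p^3 - 2*p^2 - 9*p + 18) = (p + 1)*(p + 3)*(p^2 - 5*p + 6) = (p - 2)*(p + 1)*(p + 3)*(p - 3)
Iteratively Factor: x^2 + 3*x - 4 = (x - 1)*(x + 4)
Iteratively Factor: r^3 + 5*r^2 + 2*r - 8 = (r + 2)*(r^2 + 3*r - 4) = (r - 1)*(r + 2)*(r + 4)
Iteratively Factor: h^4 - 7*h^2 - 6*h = (h - 3)*(h^3 + 3*h^2 + 2*h) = (h - 3)*(h + 2)*(h^2 + h) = h*(h - 3)*(h + 2)*(h + 1)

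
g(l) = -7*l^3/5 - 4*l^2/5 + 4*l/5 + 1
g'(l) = -21*l^2/5 - 8*l/5 + 4/5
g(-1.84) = 5.54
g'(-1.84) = -10.48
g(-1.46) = 2.48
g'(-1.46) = -5.82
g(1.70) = -6.83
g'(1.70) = -14.06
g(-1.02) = 0.84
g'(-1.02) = -1.94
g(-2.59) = 17.89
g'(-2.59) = -23.23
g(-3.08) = 31.85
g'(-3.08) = -34.11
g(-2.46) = 15.03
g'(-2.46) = -20.68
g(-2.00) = 7.40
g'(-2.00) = -12.80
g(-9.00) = 949.60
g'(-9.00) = -325.00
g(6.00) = -325.40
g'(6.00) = -160.00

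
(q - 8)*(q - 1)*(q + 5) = q^3 - 4*q^2 - 37*q + 40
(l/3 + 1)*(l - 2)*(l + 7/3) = l^3/3 + 10*l^2/9 - 11*l/9 - 14/3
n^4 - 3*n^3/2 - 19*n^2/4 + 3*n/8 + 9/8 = (n - 3)*(n - 1/2)*(n + 1/2)*(n + 3/2)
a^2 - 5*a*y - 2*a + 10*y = (a - 2)*(a - 5*y)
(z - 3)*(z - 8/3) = z^2 - 17*z/3 + 8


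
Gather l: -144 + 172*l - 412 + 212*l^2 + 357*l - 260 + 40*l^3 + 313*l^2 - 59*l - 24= 40*l^3 + 525*l^2 + 470*l - 840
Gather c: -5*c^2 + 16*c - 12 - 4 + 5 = -5*c^2 + 16*c - 11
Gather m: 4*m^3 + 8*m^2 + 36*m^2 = 4*m^3 + 44*m^2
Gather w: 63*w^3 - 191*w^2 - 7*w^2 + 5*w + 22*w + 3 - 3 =63*w^3 - 198*w^2 + 27*w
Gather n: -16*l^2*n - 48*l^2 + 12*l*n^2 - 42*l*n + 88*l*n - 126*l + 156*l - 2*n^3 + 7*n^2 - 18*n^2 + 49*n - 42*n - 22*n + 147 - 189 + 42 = -48*l^2 + 30*l - 2*n^3 + n^2*(12*l - 11) + n*(-16*l^2 + 46*l - 15)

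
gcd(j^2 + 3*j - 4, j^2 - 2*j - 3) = 1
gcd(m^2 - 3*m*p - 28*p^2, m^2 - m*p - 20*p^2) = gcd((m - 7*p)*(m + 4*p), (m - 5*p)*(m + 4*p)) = m + 4*p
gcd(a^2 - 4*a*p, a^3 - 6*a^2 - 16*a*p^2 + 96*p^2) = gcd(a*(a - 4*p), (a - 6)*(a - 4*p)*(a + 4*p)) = -a + 4*p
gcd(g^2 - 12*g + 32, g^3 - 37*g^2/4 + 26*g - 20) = g - 4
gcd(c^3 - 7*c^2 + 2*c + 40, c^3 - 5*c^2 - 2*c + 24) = c^2 - 2*c - 8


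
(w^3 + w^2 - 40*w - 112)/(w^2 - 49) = (w^2 + 8*w + 16)/(w + 7)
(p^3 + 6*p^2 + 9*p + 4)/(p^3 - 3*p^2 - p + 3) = (p^2 + 5*p + 4)/(p^2 - 4*p + 3)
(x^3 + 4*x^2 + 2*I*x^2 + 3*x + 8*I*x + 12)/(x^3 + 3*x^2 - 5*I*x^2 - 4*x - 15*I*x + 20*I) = (x^2 + 2*I*x + 3)/(x^2 - x*(1 + 5*I) + 5*I)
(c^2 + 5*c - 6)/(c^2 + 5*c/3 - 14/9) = 9*(c^2 + 5*c - 6)/(9*c^2 + 15*c - 14)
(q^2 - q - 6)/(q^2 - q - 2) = (-q^2 + q + 6)/(-q^2 + q + 2)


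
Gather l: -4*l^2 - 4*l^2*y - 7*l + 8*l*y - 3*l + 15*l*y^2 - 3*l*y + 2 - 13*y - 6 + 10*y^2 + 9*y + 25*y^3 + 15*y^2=l^2*(-4*y - 4) + l*(15*y^2 + 5*y - 10) + 25*y^3 + 25*y^2 - 4*y - 4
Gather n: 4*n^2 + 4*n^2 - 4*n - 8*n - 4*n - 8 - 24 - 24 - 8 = 8*n^2 - 16*n - 64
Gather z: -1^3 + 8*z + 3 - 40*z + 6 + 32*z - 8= 0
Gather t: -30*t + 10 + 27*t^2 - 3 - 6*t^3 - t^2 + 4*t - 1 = -6*t^3 + 26*t^2 - 26*t + 6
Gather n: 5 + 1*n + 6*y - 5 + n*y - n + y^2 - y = n*y + y^2 + 5*y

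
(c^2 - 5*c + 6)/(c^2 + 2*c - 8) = (c - 3)/(c + 4)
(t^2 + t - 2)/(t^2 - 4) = (t - 1)/(t - 2)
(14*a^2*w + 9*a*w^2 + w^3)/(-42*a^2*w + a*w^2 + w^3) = (2*a + w)/(-6*a + w)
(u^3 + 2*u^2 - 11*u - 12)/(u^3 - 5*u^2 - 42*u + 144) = (u^2 + 5*u + 4)/(u^2 - 2*u - 48)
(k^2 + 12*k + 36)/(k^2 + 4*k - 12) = (k + 6)/(k - 2)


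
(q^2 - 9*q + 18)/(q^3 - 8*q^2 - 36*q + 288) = (q - 3)/(q^2 - 2*q - 48)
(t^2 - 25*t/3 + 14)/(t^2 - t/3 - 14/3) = (t - 6)/(t + 2)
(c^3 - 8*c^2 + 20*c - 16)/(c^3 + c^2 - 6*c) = (c^2 - 6*c + 8)/(c*(c + 3))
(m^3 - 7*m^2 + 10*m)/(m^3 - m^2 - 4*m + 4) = m*(m - 5)/(m^2 + m - 2)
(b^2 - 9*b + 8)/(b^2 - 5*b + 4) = (b - 8)/(b - 4)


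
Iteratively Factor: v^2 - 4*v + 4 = (v - 2)*(v - 2)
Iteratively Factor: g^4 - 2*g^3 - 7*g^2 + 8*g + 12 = (g - 2)*(g^3 - 7*g - 6) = (g - 3)*(g - 2)*(g^2 + 3*g + 2) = (g - 3)*(g - 2)*(g + 2)*(g + 1)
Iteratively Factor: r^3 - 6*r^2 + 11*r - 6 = (r - 1)*(r^2 - 5*r + 6) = (r - 3)*(r - 1)*(r - 2)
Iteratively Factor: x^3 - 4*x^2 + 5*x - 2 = (x - 1)*(x^2 - 3*x + 2) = (x - 2)*(x - 1)*(x - 1)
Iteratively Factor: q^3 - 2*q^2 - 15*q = (q - 5)*(q^2 + 3*q) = (q - 5)*(q + 3)*(q)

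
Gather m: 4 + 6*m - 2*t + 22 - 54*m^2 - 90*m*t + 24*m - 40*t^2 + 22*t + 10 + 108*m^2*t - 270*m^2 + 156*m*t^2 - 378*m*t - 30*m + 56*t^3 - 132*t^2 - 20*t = m^2*(108*t - 324) + m*(156*t^2 - 468*t) + 56*t^3 - 172*t^2 + 36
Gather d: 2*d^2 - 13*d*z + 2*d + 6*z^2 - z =2*d^2 + d*(2 - 13*z) + 6*z^2 - z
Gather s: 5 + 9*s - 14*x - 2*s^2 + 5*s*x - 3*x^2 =-2*s^2 + s*(5*x + 9) - 3*x^2 - 14*x + 5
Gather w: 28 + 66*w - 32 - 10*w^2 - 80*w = -10*w^2 - 14*w - 4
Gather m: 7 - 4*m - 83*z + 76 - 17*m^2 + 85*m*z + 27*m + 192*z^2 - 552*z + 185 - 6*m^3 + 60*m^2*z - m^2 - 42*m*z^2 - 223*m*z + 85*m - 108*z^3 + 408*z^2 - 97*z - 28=-6*m^3 + m^2*(60*z - 18) + m*(-42*z^2 - 138*z + 108) - 108*z^3 + 600*z^2 - 732*z + 240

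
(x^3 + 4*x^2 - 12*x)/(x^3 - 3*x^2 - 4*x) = (-x^2 - 4*x + 12)/(-x^2 + 3*x + 4)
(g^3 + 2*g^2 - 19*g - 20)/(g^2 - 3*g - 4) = g + 5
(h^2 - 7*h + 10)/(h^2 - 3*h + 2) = (h - 5)/(h - 1)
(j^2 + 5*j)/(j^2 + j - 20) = j/(j - 4)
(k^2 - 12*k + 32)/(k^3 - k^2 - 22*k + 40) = (k - 8)/(k^2 + 3*k - 10)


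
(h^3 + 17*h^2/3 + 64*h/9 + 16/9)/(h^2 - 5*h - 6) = (9*h^3 + 51*h^2 + 64*h + 16)/(9*(h^2 - 5*h - 6))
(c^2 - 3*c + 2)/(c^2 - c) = (c - 2)/c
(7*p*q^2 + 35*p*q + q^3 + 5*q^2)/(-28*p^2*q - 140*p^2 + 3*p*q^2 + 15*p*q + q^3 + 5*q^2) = -q/(4*p - q)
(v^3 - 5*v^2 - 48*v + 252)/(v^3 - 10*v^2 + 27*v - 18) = (v^2 + v - 42)/(v^2 - 4*v + 3)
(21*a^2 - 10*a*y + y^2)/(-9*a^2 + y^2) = (-7*a + y)/(3*a + y)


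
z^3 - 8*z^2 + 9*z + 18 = (z - 6)*(z - 3)*(z + 1)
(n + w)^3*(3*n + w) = 3*n^4 + 10*n^3*w + 12*n^2*w^2 + 6*n*w^3 + w^4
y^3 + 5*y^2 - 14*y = y*(y - 2)*(y + 7)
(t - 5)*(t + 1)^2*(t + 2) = t^4 - t^3 - 15*t^2 - 23*t - 10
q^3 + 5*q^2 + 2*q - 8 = (q - 1)*(q + 2)*(q + 4)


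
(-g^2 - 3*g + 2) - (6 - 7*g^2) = 6*g^2 - 3*g - 4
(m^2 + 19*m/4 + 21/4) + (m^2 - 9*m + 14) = 2*m^2 - 17*m/4 + 77/4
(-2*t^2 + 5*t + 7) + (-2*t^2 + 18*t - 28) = -4*t^2 + 23*t - 21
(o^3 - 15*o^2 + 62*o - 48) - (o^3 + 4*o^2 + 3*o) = -19*o^2 + 59*o - 48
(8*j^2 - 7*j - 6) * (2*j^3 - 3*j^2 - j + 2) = 16*j^5 - 38*j^4 + j^3 + 41*j^2 - 8*j - 12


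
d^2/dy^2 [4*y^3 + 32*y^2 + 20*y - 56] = 24*y + 64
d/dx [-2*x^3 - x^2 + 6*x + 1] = -6*x^2 - 2*x + 6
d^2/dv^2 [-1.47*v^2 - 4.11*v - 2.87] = -2.94000000000000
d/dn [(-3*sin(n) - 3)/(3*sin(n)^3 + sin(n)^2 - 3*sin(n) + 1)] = 6*(3*sin(n)^3 + 5*sin(n)^2 + sin(n) - 2)*cos(n)/(-3*sin(n)*cos(n)^2 - cos(n)^2 + 2)^2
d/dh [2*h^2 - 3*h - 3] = 4*h - 3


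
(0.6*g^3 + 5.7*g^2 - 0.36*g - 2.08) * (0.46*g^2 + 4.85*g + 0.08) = 0.276*g^5 + 5.532*g^4 + 27.5274*g^3 - 2.2468*g^2 - 10.1168*g - 0.1664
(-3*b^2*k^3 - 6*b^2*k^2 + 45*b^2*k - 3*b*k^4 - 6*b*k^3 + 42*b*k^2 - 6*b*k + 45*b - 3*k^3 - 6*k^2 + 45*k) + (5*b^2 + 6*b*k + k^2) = -3*b^2*k^3 - 6*b^2*k^2 + 45*b^2*k + 5*b^2 - 3*b*k^4 - 6*b*k^3 + 42*b*k^2 + 45*b - 3*k^3 - 5*k^2 + 45*k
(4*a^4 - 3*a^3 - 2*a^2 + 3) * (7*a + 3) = 28*a^5 - 9*a^4 - 23*a^3 - 6*a^2 + 21*a + 9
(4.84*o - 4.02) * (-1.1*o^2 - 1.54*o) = -5.324*o^3 - 3.0316*o^2 + 6.1908*o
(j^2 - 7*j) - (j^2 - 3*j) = -4*j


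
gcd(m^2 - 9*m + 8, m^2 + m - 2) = m - 1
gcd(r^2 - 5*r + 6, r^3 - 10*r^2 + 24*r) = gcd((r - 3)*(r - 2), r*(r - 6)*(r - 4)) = 1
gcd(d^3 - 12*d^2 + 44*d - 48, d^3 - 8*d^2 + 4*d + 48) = d^2 - 10*d + 24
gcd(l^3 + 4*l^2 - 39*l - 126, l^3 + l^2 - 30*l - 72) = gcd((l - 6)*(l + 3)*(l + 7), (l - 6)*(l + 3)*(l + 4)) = l^2 - 3*l - 18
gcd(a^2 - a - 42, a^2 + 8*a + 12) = a + 6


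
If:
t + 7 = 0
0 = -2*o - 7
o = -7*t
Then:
No Solution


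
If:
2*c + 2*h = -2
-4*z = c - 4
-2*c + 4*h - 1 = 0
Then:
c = -5/6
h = -1/6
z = 29/24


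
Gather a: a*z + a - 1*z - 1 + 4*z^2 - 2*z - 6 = a*(z + 1) + 4*z^2 - 3*z - 7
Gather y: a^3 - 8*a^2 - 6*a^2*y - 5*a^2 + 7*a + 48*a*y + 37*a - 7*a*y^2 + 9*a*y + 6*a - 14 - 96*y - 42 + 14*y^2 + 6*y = a^3 - 13*a^2 + 50*a + y^2*(14 - 7*a) + y*(-6*a^2 + 57*a - 90) - 56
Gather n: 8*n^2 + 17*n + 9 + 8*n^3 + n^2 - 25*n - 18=8*n^3 + 9*n^2 - 8*n - 9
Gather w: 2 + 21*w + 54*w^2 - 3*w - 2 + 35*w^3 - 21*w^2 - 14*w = 35*w^3 + 33*w^2 + 4*w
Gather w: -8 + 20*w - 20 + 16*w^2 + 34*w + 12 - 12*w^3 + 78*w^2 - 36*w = -12*w^3 + 94*w^2 + 18*w - 16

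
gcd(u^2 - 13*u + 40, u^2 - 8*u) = u - 8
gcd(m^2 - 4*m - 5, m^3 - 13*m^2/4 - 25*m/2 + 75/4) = m - 5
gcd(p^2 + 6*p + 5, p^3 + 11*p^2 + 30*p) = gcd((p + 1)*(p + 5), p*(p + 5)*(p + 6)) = p + 5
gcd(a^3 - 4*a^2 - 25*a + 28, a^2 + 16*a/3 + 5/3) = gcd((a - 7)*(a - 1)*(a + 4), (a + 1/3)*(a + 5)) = 1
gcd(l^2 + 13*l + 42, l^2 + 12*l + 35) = l + 7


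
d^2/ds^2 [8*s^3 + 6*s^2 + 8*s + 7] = 48*s + 12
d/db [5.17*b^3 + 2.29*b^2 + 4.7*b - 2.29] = 15.51*b^2 + 4.58*b + 4.7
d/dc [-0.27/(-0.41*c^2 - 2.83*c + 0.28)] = (-0.2214*c - 0.7641)/(0.41*c^2 + 2.83*c - 0.28)^2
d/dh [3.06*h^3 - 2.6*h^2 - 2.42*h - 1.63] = 9.18*h^2 - 5.2*h - 2.42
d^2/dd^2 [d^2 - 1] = 2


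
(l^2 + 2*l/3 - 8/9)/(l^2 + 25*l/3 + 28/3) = (l - 2/3)/(l + 7)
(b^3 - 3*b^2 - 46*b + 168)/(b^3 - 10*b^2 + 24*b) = (b + 7)/b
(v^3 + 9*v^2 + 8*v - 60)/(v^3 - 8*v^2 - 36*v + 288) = (v^2 + 3*v - 10)/(v^2 - 14*v + 48)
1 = 1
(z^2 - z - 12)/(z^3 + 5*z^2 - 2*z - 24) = (z - 4)/(z^2 + 2*z - 8)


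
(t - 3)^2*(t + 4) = t^3 - 2*t^2 - 15*t + 36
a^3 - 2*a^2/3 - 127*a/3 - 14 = (a - 7)*(a + 1/3)*(a + 6)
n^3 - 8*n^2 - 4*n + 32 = (n - 8)*(n - 2)*(n + 2)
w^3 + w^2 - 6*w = w*(w - 2)*(w + 3)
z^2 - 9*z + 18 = (z - 6)*(z - 3)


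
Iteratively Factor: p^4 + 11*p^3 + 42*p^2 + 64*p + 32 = (p + 4)*(p^3 + 7*p^2 + 14*p + 8) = (p + 4)^2*(p^2 + 3*p + 2) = (p + 2)*(p + 4)^2*(p + 1)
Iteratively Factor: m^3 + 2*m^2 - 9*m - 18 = (m - 3)*(m^2 + 5*m + 6) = (m - 3)*(m + 2)*(m + 3)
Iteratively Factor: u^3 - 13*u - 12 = (u + 1)*(u^2 - u - 12) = (u - 4)*(u + 1)*(u + 3)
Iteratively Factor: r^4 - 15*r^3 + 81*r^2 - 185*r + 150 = (r - 2)*(r^3 - 13*r^2 + 55*r - 75) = (r - 5)*(r - 2)*(r^2 - 8*r + 15) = (r - 5)^2*(r - 2)*(r - 3)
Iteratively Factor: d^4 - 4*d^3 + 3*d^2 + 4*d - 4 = (d - 2)*(d^3 - 2*d^2 - d + 2) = (d - 2)^2*(d^2 - 1) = (d - 2)^2*(d + 1)*(d - 1)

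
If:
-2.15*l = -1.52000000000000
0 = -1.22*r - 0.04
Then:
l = 0.71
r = -0.03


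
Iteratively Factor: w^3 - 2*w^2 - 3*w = (w)*(w^2 - 2*w - 3) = w*(w - 3)*(w + 1)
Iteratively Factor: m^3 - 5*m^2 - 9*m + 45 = (m - 5)*(m^2 - 9) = (m - 5)*(m + 3)*(m - 3)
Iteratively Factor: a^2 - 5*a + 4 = (a - 1)*(a - 4)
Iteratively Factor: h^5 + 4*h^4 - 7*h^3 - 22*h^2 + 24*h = (h)*(h^4 + 4*h^3 - 7*h^2 - 22*h + 24) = h*(h + 4)*(h^3 - 7*h + 6) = h*(h - 1)*(h + 4)*(h^2 + h - 6) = h*(h - 1)*(h + 3)*(h + 4)*(h - 2)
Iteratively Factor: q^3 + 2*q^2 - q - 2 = (q + 2)*(q^2 - 1) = (q - 1)*(q + 2)*(q + 1)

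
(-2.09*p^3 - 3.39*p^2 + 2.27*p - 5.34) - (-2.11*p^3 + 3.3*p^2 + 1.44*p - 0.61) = 0.02*p^3 - 6.69*p^2 + 0.83*p - 4.73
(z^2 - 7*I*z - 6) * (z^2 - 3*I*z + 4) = z^4 - 10*I*z^3 - 23*z^2 - 10*I*z - 24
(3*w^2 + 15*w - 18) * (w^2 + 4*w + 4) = 3*w^4 + 27*w^3 + 54*w^2 - 12*w - 72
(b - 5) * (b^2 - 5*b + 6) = b^3 - 10*b^2 + 31*b - 30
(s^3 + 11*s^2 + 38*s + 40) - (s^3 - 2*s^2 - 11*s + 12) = 13*s^2 + 49*s + 28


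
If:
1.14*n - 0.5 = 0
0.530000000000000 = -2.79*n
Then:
No Solution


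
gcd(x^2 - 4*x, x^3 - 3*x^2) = x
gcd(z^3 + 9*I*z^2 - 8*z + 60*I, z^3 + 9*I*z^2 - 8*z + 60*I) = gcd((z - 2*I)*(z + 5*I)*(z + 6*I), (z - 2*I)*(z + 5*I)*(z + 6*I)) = z^3 + 9*I*z^2 - 8*z + 60*I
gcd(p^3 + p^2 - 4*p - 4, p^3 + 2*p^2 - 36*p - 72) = p + 2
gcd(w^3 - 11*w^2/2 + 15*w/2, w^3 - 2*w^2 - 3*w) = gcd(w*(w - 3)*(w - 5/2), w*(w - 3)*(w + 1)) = w^2 - 3*w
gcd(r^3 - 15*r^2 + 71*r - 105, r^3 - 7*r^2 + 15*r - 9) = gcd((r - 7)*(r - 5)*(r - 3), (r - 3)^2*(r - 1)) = r - 3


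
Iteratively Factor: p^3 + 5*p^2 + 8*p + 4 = (p + 2)*(p^2 + 3*p + 2) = (p + 1)*(p + 2)*(p + 2)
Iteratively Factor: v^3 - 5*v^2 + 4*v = (v - 4)*(v^2 - v) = (v - 4)*(v - 1)*(v)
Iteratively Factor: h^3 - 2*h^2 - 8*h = (h - 4)*(h^2 + 2*h) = h*(h - 4)*(h + 2)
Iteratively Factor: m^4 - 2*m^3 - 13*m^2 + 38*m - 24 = (m + 4)*(m^3 - 6*m^2 + 11*m - 6) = (m - 2)*(m + 4)*(m^2 - 4*m + 3) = (m - 3)*(m - 2)*(m + 4)*(m - 1)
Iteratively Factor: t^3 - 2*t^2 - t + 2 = (t - 1)*(t^2 - t - 2) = (t - 1)*(t + 1)*(t - 2)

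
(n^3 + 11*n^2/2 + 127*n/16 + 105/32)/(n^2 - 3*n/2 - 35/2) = (n^2 + 2*n + 15/16)/(n - 5)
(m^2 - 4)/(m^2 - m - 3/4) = 4*(4 - m^2)/(-4*m^2 + 4*m + 3)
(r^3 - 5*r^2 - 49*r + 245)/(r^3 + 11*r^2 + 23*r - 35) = (r^2 - 12*r + 35)/(r^2 + 4*r - 5)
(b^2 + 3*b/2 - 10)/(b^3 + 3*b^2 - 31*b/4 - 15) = 2/(2*b + 3)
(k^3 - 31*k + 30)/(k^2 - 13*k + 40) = (k^2 + 5*k - 6)/(k - 8)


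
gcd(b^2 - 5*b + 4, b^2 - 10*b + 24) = b - 4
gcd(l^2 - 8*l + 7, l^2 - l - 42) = l - 7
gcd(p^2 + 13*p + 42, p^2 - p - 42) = p + 6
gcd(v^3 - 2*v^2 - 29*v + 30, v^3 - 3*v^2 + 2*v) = v - 1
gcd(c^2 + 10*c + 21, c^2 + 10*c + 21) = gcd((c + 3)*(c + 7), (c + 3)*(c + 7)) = c^2 + 10*c + 21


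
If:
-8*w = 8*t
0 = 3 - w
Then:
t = -3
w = 3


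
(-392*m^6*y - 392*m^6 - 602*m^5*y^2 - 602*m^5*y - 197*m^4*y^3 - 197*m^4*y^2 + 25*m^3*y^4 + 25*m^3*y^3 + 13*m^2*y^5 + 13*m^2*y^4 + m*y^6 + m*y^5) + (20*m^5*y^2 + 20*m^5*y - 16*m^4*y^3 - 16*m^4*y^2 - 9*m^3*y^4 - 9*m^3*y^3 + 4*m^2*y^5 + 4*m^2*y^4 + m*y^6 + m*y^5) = -392*m^6*y - 392*m^6 - 582*m^5*y^2 - 582*m^5*y - 213*m^4*y^3 - 213*m^4*y^2 + 16*m^3*y^4 + 16*m^3*y^3 + 17*m^2*y^5 + 17*m^2*y^4 + 2*m*y^6 + 2*m*y^5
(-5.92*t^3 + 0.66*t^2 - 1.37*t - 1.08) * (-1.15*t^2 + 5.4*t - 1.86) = 6.808*t^5 - 32.727*t^4 + 16.1507*t^3 - 7.3836*t^2 - 3.2838*t + 2.0088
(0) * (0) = 0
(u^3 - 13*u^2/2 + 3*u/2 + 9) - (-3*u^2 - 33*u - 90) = u^3 - 7*u^2/2 + 69*u/2 + 99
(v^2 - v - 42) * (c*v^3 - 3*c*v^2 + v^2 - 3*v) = c*v^5 - 4*c*v^4 - 39*c*v^3 + 126*c*v^2 + v^4 - 4*v^3 - 39*v^2 + 126*v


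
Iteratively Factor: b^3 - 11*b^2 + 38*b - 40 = (b - 5)*(b^2 - 6*b + 8) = (b - 5)*(b - 2)*(b - 4)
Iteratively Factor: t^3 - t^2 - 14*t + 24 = (t + 4)*(t^2 - 5*t + 6) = (t - 2)*(t + 4)*(t - 3)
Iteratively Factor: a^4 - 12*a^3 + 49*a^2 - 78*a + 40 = (a - 4)*(a^3 - 8*a^2 + 17*a - 10) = (a - 4)*(a - 1)*(a^2 - 7*a + 10) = (a - 4)*(a - 2)*(a - 1)*(a - 5)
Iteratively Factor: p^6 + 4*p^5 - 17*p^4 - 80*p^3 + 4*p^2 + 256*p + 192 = (p + 3)*(p^5 + p^4 - 20*p^3 - 20*p^2 + 64*p + 64) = (p - 2)*(p + 3)*(p^4 + 3*p^3 - 14*p^2 - 48*p - 32) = (p - 2)*(p + 3)*(p + 4)*(p^3 - p^2 - 10*p - 8) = (p - 2)*(p + 2)*(p + 3)*(p + 4)*(p^2 - 3*p - 4) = (p - 4)*(p - 2)*(p + 2)*(p + 3)*(p + 4)*(p + 1)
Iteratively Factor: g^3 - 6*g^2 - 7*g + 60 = (g - 4)*(g^2 - 2*g - 15) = (g - 4)*(g + 3)*(g - 5)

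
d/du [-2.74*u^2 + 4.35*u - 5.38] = 4.35 - 5.48*u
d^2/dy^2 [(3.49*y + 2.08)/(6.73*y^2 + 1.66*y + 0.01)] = ((3.49*y + 2.08)*(13.46*y + 1.66)*(26.92*y + 3.32) - (140.9262*y + 39.5836)*(6.73*y^2 + 1.66*y + 0.01))/(6.73*y^2 + 1.66*y + 0.01)^3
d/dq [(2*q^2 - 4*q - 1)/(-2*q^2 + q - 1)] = (-6*q^2 - 8*q + 5)/(4*q^4 - 4*q^3 + 5*q^2 - 2*q + 1)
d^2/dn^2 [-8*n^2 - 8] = -16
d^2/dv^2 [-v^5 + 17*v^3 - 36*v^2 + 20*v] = -20*v^3 + 102*v - 72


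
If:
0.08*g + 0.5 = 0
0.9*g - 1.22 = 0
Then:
No Solution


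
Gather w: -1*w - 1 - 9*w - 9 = -10*w - 10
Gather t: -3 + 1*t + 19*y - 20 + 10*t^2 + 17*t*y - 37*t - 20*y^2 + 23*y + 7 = 10*t^2 + t*(17*y - 36) - 20*y^2 + 42*y - 16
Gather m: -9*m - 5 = -9*m - 5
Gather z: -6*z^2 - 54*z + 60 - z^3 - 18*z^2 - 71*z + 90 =-z^3 - 24*z^2 - 125*z + 150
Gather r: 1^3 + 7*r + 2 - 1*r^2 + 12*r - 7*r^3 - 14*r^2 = -7*r^3 - 15*r^2 + 19*r + 3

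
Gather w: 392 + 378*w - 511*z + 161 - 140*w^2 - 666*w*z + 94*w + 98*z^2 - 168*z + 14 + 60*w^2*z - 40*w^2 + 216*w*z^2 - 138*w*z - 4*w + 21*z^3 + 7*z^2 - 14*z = w^2*(60*z - 180) + w*(216*z^2 - 804*z + 468) + 21*z^3 + 105*z^2 - 693*z + 567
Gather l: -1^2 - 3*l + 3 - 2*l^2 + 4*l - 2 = -2*l^2 + l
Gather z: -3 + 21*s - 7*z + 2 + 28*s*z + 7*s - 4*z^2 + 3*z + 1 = 28*s - 4*z^2 + z*(28*s - 4)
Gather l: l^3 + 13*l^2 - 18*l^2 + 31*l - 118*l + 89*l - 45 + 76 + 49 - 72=l^3 - 5*l^2 + 2*l + 8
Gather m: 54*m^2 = 54*m^2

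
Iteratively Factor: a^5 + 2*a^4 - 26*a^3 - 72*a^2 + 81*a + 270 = (a + 3)*(a^4 - a^3 - 23*a^2 - 3*a + 90) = (a - 5)*(a + 3)*(a^3 + 4*a^2 - 3*a - 18) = (a - 5)*(a + 3)^2*(a^2 + a - 6) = (a - 5)*(a + 3)^3*(a - 2)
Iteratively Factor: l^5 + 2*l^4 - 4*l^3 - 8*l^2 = (l + 2)*(l^4 - 4*l^2) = l*(l + 2)*(l^3 - 4*l) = l*(l + 2)^2*(l^2 - 2*l) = l^2*(l + 2)^2*(l - 2)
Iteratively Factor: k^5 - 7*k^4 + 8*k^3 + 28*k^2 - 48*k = (k)*(k^4 - 7*k^3 + 8*k^2 + 28*k - 48) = k*(k - 3)*(k^3 - 4*k^2 - 4*k + 16) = k*(k - 3)*(k - 2)*(k^2 - 2*k - 8) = k*(k - 3)*(k - 2)*(k + 2)*(k - 4)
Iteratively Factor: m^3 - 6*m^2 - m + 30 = (m - 5)*(m^2 - m - 6) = (m - 5)*(m + 2)*(m - 3)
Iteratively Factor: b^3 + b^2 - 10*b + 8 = (b - 1)*(b^2 + 2*b - 8) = (b - 1)*(b + 4)*(b - 2)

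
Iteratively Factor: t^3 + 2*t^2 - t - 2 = (t - 1)*(t^2 + 3*t + 2) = (t - 1)*(t + 1)*(t + 2)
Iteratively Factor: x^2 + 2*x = (x)*(x + 2)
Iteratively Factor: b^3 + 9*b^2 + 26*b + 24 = (b + 4)*(b^2 + 5*b + 6) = (b + 3)*(b + 4)*(b + 2)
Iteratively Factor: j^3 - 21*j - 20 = (j + 4)*(j^2 - 4*j - 5) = (j + 1)*(j + 4)*(j - 5)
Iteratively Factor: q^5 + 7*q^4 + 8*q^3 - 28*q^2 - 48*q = (q)*(q^4 + 7*q^3 + 8*q^2 - 28*q - 48) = q*(q - 2)*(q^3 + 9*q^2 + 26*q + 24) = q*(q - 2)*(q + 4)*(q^2 + 5*q + 6) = q*(q - 2)*(q + 3)*(q + 4)*(q + 2)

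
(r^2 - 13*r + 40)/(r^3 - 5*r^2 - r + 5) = (r - 8)/(r^2 - 1)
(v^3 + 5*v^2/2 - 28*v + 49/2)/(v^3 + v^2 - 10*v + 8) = (2*v^2 + 7*v - 49)/(2*(v^2 + 2*v - 8))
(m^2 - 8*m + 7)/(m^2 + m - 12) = (m^2 - 8*m + 7)/(m^2 + m - 12)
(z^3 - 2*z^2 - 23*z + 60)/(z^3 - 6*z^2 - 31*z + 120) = (z - 4)/(z - 8)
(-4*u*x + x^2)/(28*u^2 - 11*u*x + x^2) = x/(-7*u + x)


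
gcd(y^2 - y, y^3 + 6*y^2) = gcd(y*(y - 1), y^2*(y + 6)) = y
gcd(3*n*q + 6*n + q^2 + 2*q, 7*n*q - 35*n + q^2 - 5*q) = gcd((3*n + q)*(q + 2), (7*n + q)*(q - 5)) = 1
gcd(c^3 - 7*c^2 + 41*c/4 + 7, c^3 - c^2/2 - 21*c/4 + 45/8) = 1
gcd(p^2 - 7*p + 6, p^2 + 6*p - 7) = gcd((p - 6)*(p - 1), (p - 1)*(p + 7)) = p - 1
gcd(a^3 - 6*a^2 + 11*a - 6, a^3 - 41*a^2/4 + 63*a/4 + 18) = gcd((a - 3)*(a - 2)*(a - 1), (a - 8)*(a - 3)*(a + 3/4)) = a - 3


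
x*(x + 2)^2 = x^3 + 4*x^2 + 4*x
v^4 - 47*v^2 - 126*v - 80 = (v - 8)*(v + 1)*(v + 2)*(v + 5)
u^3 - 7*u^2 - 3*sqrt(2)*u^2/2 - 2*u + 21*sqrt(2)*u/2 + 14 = (u - 7)*(u - 2*sqrt(2))*(u + sqrt(2)/2)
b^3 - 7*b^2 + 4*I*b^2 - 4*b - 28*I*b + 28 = (b - 7)*(b + 2*I)^2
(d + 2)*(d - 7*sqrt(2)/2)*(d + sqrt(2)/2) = d^3 - 3*sqrt(2)*d^2 + 2*d^2 - 6*sqrt(2)*d - 7*d/2 - 7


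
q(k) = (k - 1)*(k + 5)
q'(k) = 2*k + 4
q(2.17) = 8.39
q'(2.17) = 8.34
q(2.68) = 12.90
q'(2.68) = 9.36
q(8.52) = 101.67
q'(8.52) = 21.04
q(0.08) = -4.67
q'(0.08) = 4.16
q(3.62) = 22.58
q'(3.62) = 11.24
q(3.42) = 20.38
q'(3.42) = 10.84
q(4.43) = 32.34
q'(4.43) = 12.86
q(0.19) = -4.20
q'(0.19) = 4.38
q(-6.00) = 7.00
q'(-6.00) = -8.00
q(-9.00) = 40.00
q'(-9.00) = -14.00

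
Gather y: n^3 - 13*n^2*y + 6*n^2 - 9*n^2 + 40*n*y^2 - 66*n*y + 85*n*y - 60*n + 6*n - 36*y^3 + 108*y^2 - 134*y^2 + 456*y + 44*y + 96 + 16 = n^3 - 3*n^2 - 54*n - 36*y^3 + y^2*(40*n - 26) + y*(-13*n^2 + 19*n + 500) + 112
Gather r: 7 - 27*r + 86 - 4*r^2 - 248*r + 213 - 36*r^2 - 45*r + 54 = -40*r^2 - 320*r + 360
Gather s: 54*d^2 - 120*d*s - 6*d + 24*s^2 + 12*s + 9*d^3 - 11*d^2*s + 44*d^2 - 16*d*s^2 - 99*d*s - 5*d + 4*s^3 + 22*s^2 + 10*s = 9*d^3 + 98*d^2 - 11*d + 4*s^3 + s^2*(46 - 16*d) + s*(-11*d^2 - 219*d + 22)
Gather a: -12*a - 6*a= -18*a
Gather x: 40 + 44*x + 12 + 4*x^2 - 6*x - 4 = 4*x^2 + 38*x + 48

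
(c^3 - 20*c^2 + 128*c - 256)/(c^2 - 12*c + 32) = c - 8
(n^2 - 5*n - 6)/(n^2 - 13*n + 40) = (n^2 - 5*n - 6)/(n^2 - 13*n + 40)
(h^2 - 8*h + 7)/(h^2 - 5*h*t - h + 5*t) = (7 - h)/(-h + 5*t)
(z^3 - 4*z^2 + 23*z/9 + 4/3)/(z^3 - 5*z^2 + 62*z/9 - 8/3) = (3*z + 1)/(3*z - 2)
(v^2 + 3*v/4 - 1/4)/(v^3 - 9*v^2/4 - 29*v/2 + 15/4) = (v + 1)/(v^2 - 2*v - 15)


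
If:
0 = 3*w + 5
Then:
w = -5/3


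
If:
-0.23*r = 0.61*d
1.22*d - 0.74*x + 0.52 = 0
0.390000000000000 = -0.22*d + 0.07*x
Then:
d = -3.26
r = 8.64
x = -4.67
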